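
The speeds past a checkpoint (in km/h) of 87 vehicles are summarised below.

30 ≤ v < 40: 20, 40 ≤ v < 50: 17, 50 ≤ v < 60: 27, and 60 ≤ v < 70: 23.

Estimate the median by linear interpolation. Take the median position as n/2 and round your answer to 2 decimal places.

Cumulative frequencies: 20, 37, 64, 87
n = 87; position = n/2 = 43.5.
This falls in the class 50 ≤ v < 60: L = 50, F = 37, f = 27, h = 10.
Median ≈ 50 + ((43.5 − 37) / 27) × 10 = 52.4074

52.41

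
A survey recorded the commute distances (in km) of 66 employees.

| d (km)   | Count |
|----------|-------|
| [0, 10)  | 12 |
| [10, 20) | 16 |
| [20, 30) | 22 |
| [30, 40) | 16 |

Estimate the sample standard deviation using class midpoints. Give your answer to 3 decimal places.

Midpoints: 5, 15, 25, 35
n = 66, Σfm = 1410, mean = 21.3636
Σfm² = 37250
Σf(m − x̄)² = Σfm² − (Σfm)²/n = 37250 − 1410²/66 = 7127.2727
Sample variance = 7127.2727 / 65 = 109.6503
Standard deviation = √109.6503 = 10.4714

10.471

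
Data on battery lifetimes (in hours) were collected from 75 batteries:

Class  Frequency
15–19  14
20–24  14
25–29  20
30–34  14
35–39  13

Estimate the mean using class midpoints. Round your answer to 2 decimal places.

26.87

Midpoints: 17, 22, 27, 32, 37
Σfm = 14×17 + 14×22 + 20×27 + 14×32 + 13×37 = 2015
n = Σf = 75
Mean = 2015 / 75 = 26.8667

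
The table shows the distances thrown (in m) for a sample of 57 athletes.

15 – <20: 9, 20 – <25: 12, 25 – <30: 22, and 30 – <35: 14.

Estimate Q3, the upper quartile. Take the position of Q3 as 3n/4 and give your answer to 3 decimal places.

Cumulative frequencies: 9, 21, 43, 57
n = 57; position = 3n/4 = 42.75.
This falls in the class 25 – <30: L = 25, F = 21, f = 22, h = 5.
Upper quartile ≈ 25 + ((42.75 − 21) / 22) × 5 = 29.9432

29.943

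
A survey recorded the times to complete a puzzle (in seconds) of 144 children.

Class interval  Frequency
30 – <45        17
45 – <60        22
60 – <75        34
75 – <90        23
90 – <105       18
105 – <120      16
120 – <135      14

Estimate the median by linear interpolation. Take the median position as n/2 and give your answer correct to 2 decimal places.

Cumulative frequencies: 17, 39, 73, 96, 114, 130, 144
n = 144; position = n/2 = 72.
This falls in the class 60 – <75: L = 60, F = 39, f = 34, h = 15.
Median ≈ 60 + ((72 − 39) / 34) × 15 = 74.5588

74.56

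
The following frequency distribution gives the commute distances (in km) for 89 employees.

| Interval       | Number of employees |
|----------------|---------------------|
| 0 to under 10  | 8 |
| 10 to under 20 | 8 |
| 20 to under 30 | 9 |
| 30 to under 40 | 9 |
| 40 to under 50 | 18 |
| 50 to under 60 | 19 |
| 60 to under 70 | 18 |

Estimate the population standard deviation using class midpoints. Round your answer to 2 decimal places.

Midpoints: 5, 15, 25, 35, 45, 55, 65
n = 89, Σfm = 3725, mean = 41.8539
Σfm² = 188625
Σf(m − x̄)² = Σfm² − (Σfm)²/n = 188625 − 3725²/89 = 32719.1011
Population variance = 32719.1011 / 89 = 367.6303
Standard deviation = √367.6303 = 19.1737

19.17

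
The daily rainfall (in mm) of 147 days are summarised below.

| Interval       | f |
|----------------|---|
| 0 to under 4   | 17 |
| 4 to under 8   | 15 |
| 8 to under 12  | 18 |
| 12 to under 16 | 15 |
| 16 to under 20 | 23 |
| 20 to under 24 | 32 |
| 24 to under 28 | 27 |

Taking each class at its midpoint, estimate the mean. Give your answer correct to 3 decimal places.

15.878

Midpoints: 2, 6, 10, 14, 18, 22, 26
Σfm = 17×2 + 15×6 + 18×10 + 15×14 + 23×18 + 32×22 + 27×26 = 2334
n = Σf = 147
Mean = 2334 / 147 = 15.8776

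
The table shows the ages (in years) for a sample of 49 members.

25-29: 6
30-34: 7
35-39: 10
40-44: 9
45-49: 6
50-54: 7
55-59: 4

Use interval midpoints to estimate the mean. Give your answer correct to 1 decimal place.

Midpoints: 27, 32, 37, 42, 47, 52, 57
Σfm = 6×27 + 7×32 + 10×37 + 9×42 + 6×47 + 7×52 + 4×57 = 2008
n = Σf = 49
Mean = 2008 / 49 = 40.9796

41.0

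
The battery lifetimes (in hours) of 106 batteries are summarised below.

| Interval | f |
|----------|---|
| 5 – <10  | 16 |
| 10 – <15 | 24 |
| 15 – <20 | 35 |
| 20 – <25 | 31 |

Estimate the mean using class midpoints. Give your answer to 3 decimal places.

Midpoints: 7.5, 12.5, 17.5, 22.5
Σfm = 16×7.5 + 24×12.5 + 35×17.5 + 31×22.5 = 1730
n = Σf = 106
Mean = 1730 / 106 = 16.3208

16.321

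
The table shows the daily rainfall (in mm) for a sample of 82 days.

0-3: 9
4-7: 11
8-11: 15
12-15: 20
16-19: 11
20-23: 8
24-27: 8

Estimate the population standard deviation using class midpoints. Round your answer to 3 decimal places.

7.025

Midpoints: 1.5, 5.5, 9.5, 13.5, 17.5, 21.5, 25.5
n = 82, Σfm = 1055, mean = 12.8659
Σfm² = 17620.5
Σf(m − x̄)² = Σfm² − (Σfm)²/n = 17620.5 − 1055²/82 = 4047.0244
Population variance = 4047.0244 / 82 = 49.3540
Standard deviation = √49.3540 = 7.0252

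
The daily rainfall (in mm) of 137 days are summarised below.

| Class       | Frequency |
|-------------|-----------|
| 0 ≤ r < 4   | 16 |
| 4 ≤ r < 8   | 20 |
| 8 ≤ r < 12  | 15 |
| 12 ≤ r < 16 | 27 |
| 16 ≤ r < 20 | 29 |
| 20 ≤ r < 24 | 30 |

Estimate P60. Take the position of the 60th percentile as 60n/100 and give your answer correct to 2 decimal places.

16.58

Cumulative frequencies: 16, 36, 51, 78, 107, 137
n = 137; position = 60n/100 = 82.2.
This falls in the class 16 ≤ r < 20: L = 16, F = 78, f = 29, h = 4.
60th percentile ≈ 16 + ((82.2 − 78) / 29) × 4 = 16.5793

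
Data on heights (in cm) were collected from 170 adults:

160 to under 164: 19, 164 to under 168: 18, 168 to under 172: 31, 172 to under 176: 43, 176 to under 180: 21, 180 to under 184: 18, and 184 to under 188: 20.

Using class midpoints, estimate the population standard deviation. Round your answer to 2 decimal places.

7.17

Midpoints: 162, 166, 170, 174, 178, 182, 186
n = 170, Σfm = 29552, mean = 173.8353
Σfm² = 5145928
Σf(m − x̄)² = Σfm² − (Σfm)²/n = 5145928 − 29552²/170 = 8747.3882
Population variance = 8747.3882 / 170 = 51.4552
Standard deviation = √51.4552 = 7.1732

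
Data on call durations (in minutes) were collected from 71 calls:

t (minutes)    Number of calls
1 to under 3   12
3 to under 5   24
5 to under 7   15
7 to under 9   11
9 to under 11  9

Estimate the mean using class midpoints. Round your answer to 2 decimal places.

5.46

Midpoints: 2, 4, 6, 8, 10
Σfm = 12×2 + 24×4 + 15×6 + 11×8 + 9×10 = 388
n = Σf = 71
Mean = 388 / 71 = 5.4648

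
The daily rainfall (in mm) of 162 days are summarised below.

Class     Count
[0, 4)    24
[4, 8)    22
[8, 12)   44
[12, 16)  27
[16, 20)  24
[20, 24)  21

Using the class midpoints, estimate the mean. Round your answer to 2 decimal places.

Midpoints: 2, 6, 10, 14, 18, 22
Σfm = 24×2 + 22×6 + 44×10 + 27×14 + 24×18 + 21×22 = 1892
n = Σf = 162
Mean = 1892 / 162 = 11.6790

11.68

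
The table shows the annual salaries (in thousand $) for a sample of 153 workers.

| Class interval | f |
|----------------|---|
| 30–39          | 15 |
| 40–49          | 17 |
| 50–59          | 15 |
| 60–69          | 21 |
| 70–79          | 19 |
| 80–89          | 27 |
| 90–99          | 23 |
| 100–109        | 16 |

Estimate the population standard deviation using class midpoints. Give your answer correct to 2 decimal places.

Midpoints: 34.5, 44.5, 54.5, 64.5, 74.5, 84.5, 94.5, 104.5
n = 153, Σfm = 10988.5, mean = 71.8203
Σfm² = 861798.25
Σf(m − x̄)² = Σfm² − (Σfm)²/n = 861798.25 − 10988.5²/153 = 72601.3072
Population variance = 72601.3072 / 153 = 474.5183
Standard deviation = √474.5183 = 21.7834

21.78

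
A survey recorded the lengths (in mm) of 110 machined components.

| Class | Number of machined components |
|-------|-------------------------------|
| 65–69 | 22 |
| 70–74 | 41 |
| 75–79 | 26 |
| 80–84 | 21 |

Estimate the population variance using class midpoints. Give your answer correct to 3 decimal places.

25.628

Midpoints: 67, 72, 77, 82
n = 110, Σfm = 8150, mean = 74.0909
Σfm² = 606660
Σf(m − x̄)² = Σfm² − (Σfm)²/n = 606660 − 8150²/110 = 2819.0909
Population variance = 2819.0909 / 110 = 25.6281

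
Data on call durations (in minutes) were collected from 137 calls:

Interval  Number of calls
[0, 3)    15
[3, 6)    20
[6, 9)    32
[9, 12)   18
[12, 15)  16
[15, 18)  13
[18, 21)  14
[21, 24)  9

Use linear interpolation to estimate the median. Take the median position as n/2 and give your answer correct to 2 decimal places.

9.25

Cumulative frequencies: 15, 35, 67, 85, 101, 114, 128, 137
n = 137; position = n/2 = 68.5.
This falls in the class [9, 12): L = 9, F = 67, f = 18, h = 3.
Median ≈ 9 + ((68.5 − 67) / 18) × 3 = 9.2500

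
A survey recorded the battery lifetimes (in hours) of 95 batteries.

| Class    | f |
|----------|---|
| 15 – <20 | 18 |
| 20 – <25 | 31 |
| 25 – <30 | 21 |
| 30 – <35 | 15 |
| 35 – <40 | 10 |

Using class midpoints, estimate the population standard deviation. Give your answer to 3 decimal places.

Midpoints: 17.5, 22.5, 27.5, 32.5, 37.5
n = 95, Σfm = 2452.5, mean = 25.8158
Σfm² = 66993.75
Σf(m − x̄)² = Σfm² − (Σfm)²/n = 66993.75 − 2452.5²/95 = 3680.5263
Population variance = 3680.5263 / 95 = 38.7424
Standard deviation = √38.7424 = 6.2243

6.224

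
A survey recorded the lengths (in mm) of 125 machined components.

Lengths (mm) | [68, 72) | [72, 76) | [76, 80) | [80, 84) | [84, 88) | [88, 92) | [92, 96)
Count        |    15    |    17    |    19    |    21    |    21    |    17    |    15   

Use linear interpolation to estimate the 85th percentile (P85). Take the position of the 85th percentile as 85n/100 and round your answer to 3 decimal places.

Cumulative frequencies: 15, 32, 51, 72, 93, 110, 125
n = 125; position = 85n/100 = 106.25.
This falls in the class [88, 92): L = 88, F = 93, f = 17, h = 4.
85th percentile ≈ 88 + ((106.25 − 93) / 17) × 4 = 91.1176

91.118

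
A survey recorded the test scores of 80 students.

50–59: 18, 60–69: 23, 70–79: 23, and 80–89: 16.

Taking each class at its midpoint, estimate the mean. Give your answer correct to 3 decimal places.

69.125

Midpoints: 54.5, 64.5, 74.5, 84.5
Σfm = 18×54.5 + 23×64.5 + 23×74.5 + 16×84.5 = 5530
n = Σf = 80
Mean = 5530 / 80 = 69.1250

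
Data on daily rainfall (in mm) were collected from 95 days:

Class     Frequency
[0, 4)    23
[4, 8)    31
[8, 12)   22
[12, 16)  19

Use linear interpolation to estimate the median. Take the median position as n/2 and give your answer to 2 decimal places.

7.16

Cumulative frequencies: 23, 54, 76, 95
n = 95; position = n/2 = 47.5.
This falls in the class [4, 8): L = 4, F = 23, f = 31, h = 4.
Median ≈ 4 + ((47.5 − 23) / 31) × 4 = 7.1613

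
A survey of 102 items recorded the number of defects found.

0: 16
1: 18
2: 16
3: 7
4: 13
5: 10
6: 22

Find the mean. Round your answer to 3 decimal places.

Values: 0, 1, 2, 3, 4, 5, 6
Σfx = 16×0 + 18×1 + 16×2 + 7×3 + 13×4 + 10×5 + 22×6 = 305
n = Σf = 102
Mean = 305 / 102 = 2.9902

2.990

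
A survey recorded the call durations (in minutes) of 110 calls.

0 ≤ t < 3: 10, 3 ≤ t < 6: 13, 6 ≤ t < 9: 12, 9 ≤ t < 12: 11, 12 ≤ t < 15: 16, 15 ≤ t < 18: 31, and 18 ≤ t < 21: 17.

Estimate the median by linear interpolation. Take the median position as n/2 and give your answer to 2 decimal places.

Cumulative frequencies: 10, 23, 35, 46, 62, 93, 110
n = 110; position = n/2 = 55.
This falls in the class 12 ≤ t < 15: L = 12, F = 46, f = 16, h = 3.
Median ≈ 12 + ((55 − 46) / 16) × 3 = 13.6875

13.69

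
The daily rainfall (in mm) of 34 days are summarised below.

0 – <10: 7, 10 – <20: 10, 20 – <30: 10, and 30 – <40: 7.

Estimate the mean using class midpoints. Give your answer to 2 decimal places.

20.00

Midpoints: 5, 15, 25, 35
Σfm = 7×5 + 10×15 + 10×25 + 7×35 = 680
n = Σf = 34
Mean = 680 / 34 = 20.0000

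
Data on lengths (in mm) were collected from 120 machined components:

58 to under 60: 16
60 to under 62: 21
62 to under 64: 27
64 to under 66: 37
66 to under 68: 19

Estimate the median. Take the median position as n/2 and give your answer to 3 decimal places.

Cumulative frequencies: 16, 37, 64, 101, 120
n = 120; position = n/2 = 60.
This falls in the class 62 to under 64: L = 62, F = 37, f = 27, h = 2.
Median ≈ 62 + ((60 − 37) / 27) × 2 = 63.7037

63.704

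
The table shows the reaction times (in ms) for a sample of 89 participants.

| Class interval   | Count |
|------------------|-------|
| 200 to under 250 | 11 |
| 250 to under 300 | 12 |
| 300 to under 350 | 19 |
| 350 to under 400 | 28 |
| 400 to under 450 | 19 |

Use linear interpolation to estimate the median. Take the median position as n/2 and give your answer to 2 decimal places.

Cumulative frequencies: 11, 23, 42, 70, 89
n = 89; position = n/2 = 44.5.
This falls in the class 350 to under 400: L = 350, F = 42, f = 28, h = 50.
Median ≈ 350 + ((44.5 − 42) / 28) × 50 = 354.4643

354.46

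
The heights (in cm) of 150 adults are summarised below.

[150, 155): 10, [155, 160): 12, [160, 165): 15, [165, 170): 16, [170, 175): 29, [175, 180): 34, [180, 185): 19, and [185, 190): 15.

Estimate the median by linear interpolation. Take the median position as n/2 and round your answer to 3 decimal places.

173.793

Cumulative frequencies: 10, 22, 37, 53, 82, 116, 135, 150
n = 150; position = n/2 = 75.
This falls in the class [170, 175): L = 170, F = 53, f = 29, h = 5.
Median ≈ 170 + ((75 − 53) / 29) × 5 = 173.7931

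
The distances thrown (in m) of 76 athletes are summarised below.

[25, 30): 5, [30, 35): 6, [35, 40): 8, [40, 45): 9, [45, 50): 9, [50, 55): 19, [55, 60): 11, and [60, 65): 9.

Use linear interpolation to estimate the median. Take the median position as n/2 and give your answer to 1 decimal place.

50.3

Cumulative frequencies: 5, 11, 19, 28, 37, 56, 67, 76
n = 76; position = n/2 = 38.
This falls in the class [50, 55): L = 50, F = 37, f = 19, h = 5.
Median ≈ 50 + ((38 − 37) / 19) × 5 = 50.2632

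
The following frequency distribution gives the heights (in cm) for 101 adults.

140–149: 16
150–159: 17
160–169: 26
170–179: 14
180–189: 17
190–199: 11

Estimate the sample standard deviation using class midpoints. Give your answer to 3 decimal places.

15.870

Midpoints: 144.5, 154.5, 164.5, 174.5, 184.5, 194.5
n = 101, Σfm = 16934.5, mean = 167.6683
Σfm² = 2864565.25
Σf(m − x̄)² = Σfm² − (Σfm)²/n = 2864565.25 − 16934.5²/101 = 25186.1386
Sample variance = 25186.1386 / 100 = 251.8614
Standard deviation = √251.8614 = 15.8701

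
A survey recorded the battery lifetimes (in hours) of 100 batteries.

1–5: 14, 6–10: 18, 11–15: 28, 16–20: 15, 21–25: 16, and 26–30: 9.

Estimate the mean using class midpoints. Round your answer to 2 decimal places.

14.40

Midpoints: 3, 8, 13, 18, 23, 28
Σfm = 14×3 + 18×8 + 28×13 + 15×18 + 16×23 + 9×28 = 1440
n = Σf = 100
Mean = 1440 / 100 = 14.4000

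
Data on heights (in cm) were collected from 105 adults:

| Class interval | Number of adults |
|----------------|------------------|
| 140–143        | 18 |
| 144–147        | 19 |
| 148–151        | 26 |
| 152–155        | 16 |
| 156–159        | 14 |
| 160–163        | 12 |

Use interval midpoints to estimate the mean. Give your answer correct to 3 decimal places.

150.452

Midpoints: 141.5, 145.5, 149.5, 153.5, 157.5, 161.5
Σfm = 18×141.5 + 19×145.5 + 26×149.5 + 16×153.5 + 14×157.5 + 12×161.5 = 15797.5
n = Σf = 105
Mean = 15797.5 / 105 = 150.4524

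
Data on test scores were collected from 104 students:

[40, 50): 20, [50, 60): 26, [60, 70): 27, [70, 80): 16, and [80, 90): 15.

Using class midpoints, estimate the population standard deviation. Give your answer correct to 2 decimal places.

13.09

Midpoints: 45, 55, 65, 75, 85
n = 104, Σfm = 6560, mean = 63.0769
Σfm² = 431600
Σf(m − x̄)² = Σfm² − (Σfm)²/n = 431600 − 6560²/104 = 17815.3846
Population variance = 17815.3846 / 104 = 171.3018
Standard deviation = √171.3018 = 13.0882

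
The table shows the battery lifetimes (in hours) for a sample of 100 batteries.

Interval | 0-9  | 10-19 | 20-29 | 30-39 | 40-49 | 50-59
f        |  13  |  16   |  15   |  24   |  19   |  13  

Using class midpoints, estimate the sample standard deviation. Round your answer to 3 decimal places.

15.897

Midpoints: 4.5, 14.5, 24.5, 34.5, 44.5, 54.5
n = 100, Σfm = 3040, mean = 30.4000
Σfm² = 117435
Σf(m − x̄)² = Σfm² − (Σfm)²/n = 117435 − 3040²/100 = 25019.0000
Sample variance = 25019.0000 / 99 = 252.7172
Standard deviation = √252.7172 = 15.8971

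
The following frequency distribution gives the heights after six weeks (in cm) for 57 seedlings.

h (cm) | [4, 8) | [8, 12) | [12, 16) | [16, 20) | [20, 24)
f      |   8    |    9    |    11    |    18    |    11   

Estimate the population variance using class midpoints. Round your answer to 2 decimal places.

Midpoints: 6, 10, 14, 18, 22
n = 57, Σfm = 858, mean = 15.0526
Σfm² = 14500
Σf(m − x̄)² = Σfm² − (Σfm)²/n = 14500 − 858²/57 = 1584.8421
Population variance = 1584.8421 / 57 = 27.8042

27.80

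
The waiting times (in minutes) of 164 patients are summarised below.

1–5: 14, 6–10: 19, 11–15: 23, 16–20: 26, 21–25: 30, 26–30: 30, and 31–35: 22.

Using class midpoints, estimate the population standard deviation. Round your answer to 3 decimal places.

9.205

Midpoints: 3, 8, 13, 18, 23, 28, 33
n = 164, Σfm = 3217, mean = 19.6159
Σfm² = 77001
Σf(m − x̄)² = Σfm² − (Σfm)²/n = 77001 − 3217²/164 = 13896.7988
Population variance = 13896.7988 / 164 = 84.7366
Standard deviation = √84.7366 = 9.2052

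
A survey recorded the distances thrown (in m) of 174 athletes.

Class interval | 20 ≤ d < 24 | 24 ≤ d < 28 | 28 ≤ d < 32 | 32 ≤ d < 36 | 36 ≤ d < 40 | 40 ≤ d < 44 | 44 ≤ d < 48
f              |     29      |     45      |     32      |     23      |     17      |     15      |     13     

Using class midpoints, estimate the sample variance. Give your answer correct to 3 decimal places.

Midpoints: 22, 26, 30, 34, 38, 42, 46
n = 174, Σfm = 5424, mean = 31.1724
Σfm² = 178360
Σf(m − x̄)² = Σfm² − (Σfm)²/n = 178360 − 5424²/174 = 9280.8276
Sample variance = 9280.8276 / 173 = 53.6464

53.646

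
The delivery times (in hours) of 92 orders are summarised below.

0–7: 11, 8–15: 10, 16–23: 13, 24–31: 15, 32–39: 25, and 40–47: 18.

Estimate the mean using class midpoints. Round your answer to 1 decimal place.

27.1

Midpoints: 3.5, 11.5, 19.5, 27.5, 35.5, 43.5
Σfm = 11×3.5 + 10×11.5 + 13×19.5 + 15×27.5 + 25×35.5 + 18×43.5 = 2490
n = Σf = 92
Mean = 2490 / 92 = 27.0652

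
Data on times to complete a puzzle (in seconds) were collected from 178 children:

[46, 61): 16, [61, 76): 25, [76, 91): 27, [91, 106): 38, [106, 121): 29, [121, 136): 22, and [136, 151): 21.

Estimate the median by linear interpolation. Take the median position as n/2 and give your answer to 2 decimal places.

99.29

Cumulative frequencies: 16, 41, 68, 106, 135, 157, 178
n = 178; position = n/2 = 89.
This falls in the class [91, 106): L = 91, F = 68, f = 38, h = 15.
Median ≈ 91 + ((89 − 68) / 38) × 15 = 99.2895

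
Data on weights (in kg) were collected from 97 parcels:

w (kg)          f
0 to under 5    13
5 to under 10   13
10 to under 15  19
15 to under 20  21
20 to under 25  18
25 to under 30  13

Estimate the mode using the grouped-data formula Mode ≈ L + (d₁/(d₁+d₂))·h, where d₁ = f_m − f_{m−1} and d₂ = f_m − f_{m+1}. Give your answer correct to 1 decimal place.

Modal class: 15 to under 20 (highest frequency 21).
d₁ = 21 − 19 = 2, d₂ = 21 − 18 = 3
Mode ≈ 15 + (2/(2+3)) × 5 = 15 + 2.0000 = 17.0000

17.0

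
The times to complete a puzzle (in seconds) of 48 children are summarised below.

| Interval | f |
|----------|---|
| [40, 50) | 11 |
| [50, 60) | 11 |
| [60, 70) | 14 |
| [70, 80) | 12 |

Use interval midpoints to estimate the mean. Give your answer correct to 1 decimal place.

60.6

Midpoints: 45, 55, 65, 75
Σfm = 11×45 + 11×55 + 14×65 + 12×75 = 2910
n = Σf = 48
Mean = 2910 / 48 = 60.6250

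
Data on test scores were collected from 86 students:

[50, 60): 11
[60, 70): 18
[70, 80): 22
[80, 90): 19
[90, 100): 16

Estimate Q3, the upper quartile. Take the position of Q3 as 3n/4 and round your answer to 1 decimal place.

87.1

Cumulative frequencies: 11, 29, 51, 70, 86
n = 86; position = 3n/4 = 64.5.
This falls in the class [80, 90): L = 80, F = 51, f = 19, h = 10.
Upper quartile ≈ 80 + ((64.5 − 51) / 19) × 10 = 87.1053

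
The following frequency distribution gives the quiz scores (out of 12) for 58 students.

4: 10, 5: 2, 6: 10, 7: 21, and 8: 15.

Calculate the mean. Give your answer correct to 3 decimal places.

Values: 4, 5, 6, 7, 8
Σfx = 10×4 + 2×5 + 10×6 + 21×7 + 15×8 = 377
n = Σf = 58
Mean = 377 / 58 = 6.5000

6.500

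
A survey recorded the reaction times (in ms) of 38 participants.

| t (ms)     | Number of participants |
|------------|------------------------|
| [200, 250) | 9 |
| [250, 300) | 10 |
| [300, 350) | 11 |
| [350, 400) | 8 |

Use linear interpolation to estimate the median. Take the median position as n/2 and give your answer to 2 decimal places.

Cumulative frequencies: 9, 19, 30, 38
n = 38; position = n/2 = 19.
This falls in the class [250, 300): L = 250, F = 9, f = 10, h = 50.
Median ≈ 250 + ((19 − 9) / 10) × 50 = 300.0000

300.00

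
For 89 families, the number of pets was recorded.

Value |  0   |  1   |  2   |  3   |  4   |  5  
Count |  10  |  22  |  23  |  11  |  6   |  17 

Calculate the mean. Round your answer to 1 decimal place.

Values: 0, 1, 2, 3, 4, 5
Σfx = 10×0 + 22×1 + 23×2 + 11×3 + 6×4 + 17×5 = 210
n = Σf = 89
Mean = 210 / 89 = 2.3596

2.4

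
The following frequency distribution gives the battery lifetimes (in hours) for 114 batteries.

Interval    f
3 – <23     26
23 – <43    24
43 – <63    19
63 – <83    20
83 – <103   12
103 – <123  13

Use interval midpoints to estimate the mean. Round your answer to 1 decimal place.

Midpoints: 13, 33, 53, 73, 93, 113
Σfm = 26×13 + 24×33 + 19×53 + 20×73 + 12×93 + 13×113 = 6182
n = Σf = 114
Mean = 6182 / 114 = 54.2281

54.2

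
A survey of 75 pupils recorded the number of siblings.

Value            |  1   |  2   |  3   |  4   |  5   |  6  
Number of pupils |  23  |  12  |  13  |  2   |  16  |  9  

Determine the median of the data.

Cumulative frequencies: 23, 35, 48, 50, 66, 75
n = 75, so the median is the value in position (n+1)/2 = 38.
Position 38 falls at value 3.

3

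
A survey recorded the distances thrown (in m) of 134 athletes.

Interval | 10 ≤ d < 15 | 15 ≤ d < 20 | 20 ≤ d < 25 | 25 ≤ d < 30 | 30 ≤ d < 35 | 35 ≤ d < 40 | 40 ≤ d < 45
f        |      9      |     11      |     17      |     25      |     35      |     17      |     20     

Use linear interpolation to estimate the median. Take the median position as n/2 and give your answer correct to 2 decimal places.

30.71

Cumulative frequencies: 9, 20, 37, 62, 97, 114, 134
n = 134; position = n/2 = 67.
This falls in the class 30 ≤ d < 35: L = 30, F = 62, f = 35, h = 5.
Median ≈ 30 + ((67 − 62) / 35) × 5 = 30.7143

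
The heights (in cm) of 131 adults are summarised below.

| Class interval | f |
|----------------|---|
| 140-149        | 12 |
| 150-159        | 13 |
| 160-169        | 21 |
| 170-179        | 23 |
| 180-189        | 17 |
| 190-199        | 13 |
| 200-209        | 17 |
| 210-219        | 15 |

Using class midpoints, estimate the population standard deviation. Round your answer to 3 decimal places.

21.482

Midpoints: 144.5, 154.5, 164.5, 174.5, 184.5, 194.5, 204.5, 214.5
n = 131, Σfm = 23569.5, mean = 179.9198
Σfm² = 4301072.75
Σf(m − x̄)² = Σfm² − (Σfm)²/n = 4301072.75 − 23569.5²/131 = 60451.9084
Population variance = 60451.9084 / 131 = 461.4649
Standard deviation = √461.4649 = 21.4817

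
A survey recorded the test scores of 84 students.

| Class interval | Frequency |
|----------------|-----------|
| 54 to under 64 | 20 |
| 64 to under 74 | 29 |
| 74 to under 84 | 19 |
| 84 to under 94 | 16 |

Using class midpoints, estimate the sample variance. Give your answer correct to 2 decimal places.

110.31

Midpoints: 59, 69, 79, 89
n = 84, Σfm = 6106, mean = 72.6905
Σfm² = 453004
Σf(m − x̄)² = Σfm² − (Σfm)²/n = 453004 − 6106²/84 = 9155.9524
Sample variance = 9155.9524 / 83 = 110.3127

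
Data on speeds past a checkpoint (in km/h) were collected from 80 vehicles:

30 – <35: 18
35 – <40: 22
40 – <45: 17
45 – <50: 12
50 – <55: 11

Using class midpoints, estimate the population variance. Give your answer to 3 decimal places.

44.625

Midpoints: 32.5, 37.5, 42.5, 47.5, 52.5
n = 80, Σfm = 3280, mean = 41.0000
Σfm² = 138050
Σf(m − x̄)² = Σfm² − (Σfm)²/n = 138050 − 3280²/80 = 3570.0000
Population variance = 3570.0000 / 80 = 44.6250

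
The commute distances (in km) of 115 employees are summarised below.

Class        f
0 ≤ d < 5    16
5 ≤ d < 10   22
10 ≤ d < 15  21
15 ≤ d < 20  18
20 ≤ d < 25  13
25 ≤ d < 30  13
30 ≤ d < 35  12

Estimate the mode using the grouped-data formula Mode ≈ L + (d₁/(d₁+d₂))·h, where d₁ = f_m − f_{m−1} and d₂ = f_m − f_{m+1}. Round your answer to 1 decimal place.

Modal class: 5 ≤ d < 10 (highest frequency 22).
d₁ = 22 − 16 = 6, d₂ = 22 − 21 = 1
Mode ≈ 5 + (6/(6+1)) × 5 = 5 + 4.2857 = 9.2857

9.3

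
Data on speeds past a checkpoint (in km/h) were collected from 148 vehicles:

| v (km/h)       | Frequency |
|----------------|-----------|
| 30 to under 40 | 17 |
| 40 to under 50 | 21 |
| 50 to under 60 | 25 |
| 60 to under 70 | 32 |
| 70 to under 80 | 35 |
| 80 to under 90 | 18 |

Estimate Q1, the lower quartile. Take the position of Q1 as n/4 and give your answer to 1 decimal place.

Cumulative frequencies: 17, 38, 63, 95, 130, 148
n = 148; position = n/4 = 37.
This falls in the class 40 to under 50: L = 40, F = 17, f = 21, h = 10.
Lower quartile ≈ 40 + ((37 − 17) / 21) × 10 = 49.5238

49.5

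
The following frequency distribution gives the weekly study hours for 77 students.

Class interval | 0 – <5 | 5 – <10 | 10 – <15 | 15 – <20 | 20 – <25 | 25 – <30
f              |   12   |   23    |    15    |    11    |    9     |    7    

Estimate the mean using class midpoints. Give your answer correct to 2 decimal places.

Midpoints: 2.5, 7.5, 12.5, 17.5, 22.5, 27.5
Σfm = 12×2.5 + 23×7.5 + 15×12.5 + 11×17.5 + 9×22.5 + 7×27.5 = 977.5
n = Σf = 77
Mean = 977.5 / 77 = 12.6948

12.69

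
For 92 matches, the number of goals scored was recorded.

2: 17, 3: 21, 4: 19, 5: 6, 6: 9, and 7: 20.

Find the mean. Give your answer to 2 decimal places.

4.32

Values: 2, 3, 4, 5, 6, 7
Σfx = 17×2 + 21×3 + 19×4 + 6×5 + 9×6 + 20×7 = 397
n = Σf = 92
Mean = 397 / 92 = 4.3152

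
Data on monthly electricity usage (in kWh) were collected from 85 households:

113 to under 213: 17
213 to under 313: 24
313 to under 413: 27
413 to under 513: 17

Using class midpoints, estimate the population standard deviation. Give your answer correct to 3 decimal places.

Midpoints: 163, 263, 363, 463
n = 85, Σfm = 26755, mean = 314.7647
Σfm² = 9313765
Σf(m − x̄)² = Σfm² − (Σfm)²/n = 9313765 − 26755²/85 = 892235.2941
Population variance = 892235.2941 / 85 = 10496.8858
Standard deviation = √10496.8858 = 102.4543

102.454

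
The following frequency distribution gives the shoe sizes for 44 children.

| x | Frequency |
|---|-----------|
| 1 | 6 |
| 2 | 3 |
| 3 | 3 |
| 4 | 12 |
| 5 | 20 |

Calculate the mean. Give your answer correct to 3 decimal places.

3.841

Values: 1, 2, 3, 4, 5
Σfx = 6×1 + 3×2 + 3×3 + 12×4 + 20×5 = 169
n = Σf = 44
Mean = 169 / 44 = 3.8409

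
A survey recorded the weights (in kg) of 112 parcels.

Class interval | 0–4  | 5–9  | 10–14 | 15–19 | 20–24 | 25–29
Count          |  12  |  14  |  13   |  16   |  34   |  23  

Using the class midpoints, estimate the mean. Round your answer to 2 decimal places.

Midpoints: 2, 7, 12, 17, 22, 27
Σfm = 12×2 + 14×7 + 13×12 + 16×17 + 34×22 + 23×27 = 1919
n = Σf = 112
Mean = 1919 / 112 = 17.1339

17.13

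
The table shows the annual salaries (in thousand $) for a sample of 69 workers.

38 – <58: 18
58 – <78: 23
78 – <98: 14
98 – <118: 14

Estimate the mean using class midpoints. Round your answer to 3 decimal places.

Midpoints: 48, 68, 88, 108
Σfm = 18×48 + 23×68 + 14×88 + 14×108 = 5172
n = Σf = 69
Mean = 5172 / 69 = 74.9565

74.957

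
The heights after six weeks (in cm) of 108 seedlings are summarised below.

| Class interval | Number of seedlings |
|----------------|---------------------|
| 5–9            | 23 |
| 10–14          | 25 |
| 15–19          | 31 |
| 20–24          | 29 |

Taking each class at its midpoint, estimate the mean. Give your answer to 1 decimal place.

15.1

Midpoints: 7, 12, 17, 22
Σfm = 23×7 + 25×12 + 31×17 + 29×22 = 1626
n = Σf = 108
Mean = 1626 / 108 = 15.0556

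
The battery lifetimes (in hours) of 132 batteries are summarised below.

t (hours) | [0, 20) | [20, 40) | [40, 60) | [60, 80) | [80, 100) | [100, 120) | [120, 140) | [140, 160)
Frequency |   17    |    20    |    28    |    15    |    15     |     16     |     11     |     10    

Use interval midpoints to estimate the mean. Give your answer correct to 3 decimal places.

Midpoints: 10, 30, 50, 70, 90, 110, 130, 150
Σfm = 17×10 + 20×30 + 28×50 + 15×70 + 15×90 + 16×110 + 11×130 + 10×150 = 9260
n = Σf = 132
Mean = 9260 / 132 = 70.1515

70.152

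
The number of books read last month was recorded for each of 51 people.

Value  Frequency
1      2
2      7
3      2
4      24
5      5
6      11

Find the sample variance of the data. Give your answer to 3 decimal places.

Values: 1, 2, 3, 4, 5, 6
n = 51, Σfx = 209, mean = 4.0980
Σfx² = 953
Σf(x − x̄)² = Σfx² − (Σfx)²/n = 953 − 209²/51 = 96.5098
Sample variance = 96.5098 / 50 = 1.9302

1.930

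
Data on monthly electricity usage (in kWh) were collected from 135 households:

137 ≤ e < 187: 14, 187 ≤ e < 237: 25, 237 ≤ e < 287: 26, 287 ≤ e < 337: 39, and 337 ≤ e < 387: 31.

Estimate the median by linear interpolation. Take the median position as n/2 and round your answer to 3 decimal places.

Cumulative frequencies: 14, 39, 65, 104, 135
n = 135; position = n/2 = 67.5.
This falls in the class 287 ≤ e < 337: L = 287, F = 65, f = 39, h = 50.
Median ≈ 287 + ((67.5 − 65) / 39) × 50 = 290.2051

290.205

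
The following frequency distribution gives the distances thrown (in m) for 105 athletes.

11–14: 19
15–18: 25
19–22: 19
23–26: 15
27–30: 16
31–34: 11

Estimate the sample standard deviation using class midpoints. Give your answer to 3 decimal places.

Midpoints: 12.5, 16.5, 20.5, 24.5, 28.5, 32.5
n = 105, Σfm = 2220.5, mean = 21.1476
Σfm² = 51378.25
Σf(m − x̄)² = Σfm² − (Σfm)²/n = 51378.25 − 2220.5²/105 = 4419.9619
Sample variance = 4419.9619 / 104 = 42.4996
Standard deviation = √42.4996 = 6.5192

6.519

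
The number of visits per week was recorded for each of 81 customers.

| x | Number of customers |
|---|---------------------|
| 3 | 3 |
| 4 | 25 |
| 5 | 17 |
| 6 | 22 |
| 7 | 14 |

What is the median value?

Cumulative frequencies: 3, 28, 45, 67, 81
n = 81, so the median is the value in position (n+1)/2 = 41.
Position 41 falls at value 5.

5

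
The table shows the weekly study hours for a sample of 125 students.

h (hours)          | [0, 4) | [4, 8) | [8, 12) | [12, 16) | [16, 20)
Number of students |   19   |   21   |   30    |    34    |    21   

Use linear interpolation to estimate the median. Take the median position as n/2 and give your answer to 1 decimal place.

Cumulative frequencies: 19, 40, 70, 104, 125
n = 125; position = n/2 = 62.5.
This falls in the class [8, 12): L = 8, F = 40, f = 30, h = 4.
Median ≈ 8 + ((62.5 − 40) / 30) × 4 = 11.0000

11.0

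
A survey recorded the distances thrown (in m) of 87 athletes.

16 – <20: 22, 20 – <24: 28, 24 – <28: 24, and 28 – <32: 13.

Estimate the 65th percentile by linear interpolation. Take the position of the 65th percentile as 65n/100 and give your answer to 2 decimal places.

25.09

Cumulative frequencies: 22, 50, 74, 87
n = 87; position = 65n/100 = 56.55.
This falls in the class 24 – <28: L = 24, F = 50, f = 24, h = 4.
65th percentile ≈ 24 + ((56.55 − 50) / 24) × 4 = 25.0917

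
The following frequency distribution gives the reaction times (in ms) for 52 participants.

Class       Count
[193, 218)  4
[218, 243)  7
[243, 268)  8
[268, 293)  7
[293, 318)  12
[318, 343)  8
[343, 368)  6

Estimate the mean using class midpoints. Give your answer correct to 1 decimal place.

286.3

Midpoints: 205.5, 230.5, 255.5, 280.5, 305.5, 330.5, 355.5
Σfm = 4×205.5 + 7×230.5 + 8×255.5 + 7×280.5 + 12×305.5 + 8×330.5 + 6×355.5 = 14886
n = Σf = 52
Mean = 14886 / 52 = 286.2692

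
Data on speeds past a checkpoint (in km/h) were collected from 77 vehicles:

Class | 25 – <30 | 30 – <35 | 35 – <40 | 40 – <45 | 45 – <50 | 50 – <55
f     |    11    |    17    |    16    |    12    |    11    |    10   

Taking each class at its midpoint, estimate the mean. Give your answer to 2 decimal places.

Midpoints: 27.5, 32.5, 37.5, 42.5, 47.5, 52.5
Σfm = 11×27.5 + 17×32.5 + 16×37.5 + 12×42.5 + 11×47.5 + 10×52.5 = 3012.5
n = Σf = 77
Mean = 3012.5 / 77 = 39.1234

39.12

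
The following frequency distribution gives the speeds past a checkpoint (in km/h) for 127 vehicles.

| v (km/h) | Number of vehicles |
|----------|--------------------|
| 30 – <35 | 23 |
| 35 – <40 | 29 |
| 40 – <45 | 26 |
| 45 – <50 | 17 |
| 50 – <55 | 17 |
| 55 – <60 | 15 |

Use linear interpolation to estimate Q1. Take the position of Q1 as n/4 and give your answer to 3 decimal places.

36.509

Cumulative frequencies: 23, 52, 78, 95, 112, 127
n = 127; position = n/4 = 31.75.
This falls in the class 35 – <40: L = 35, F = 23, f = 29, h = 5.
Lower quartile ≈ 35 + ((31.75 − 23) / 29) × 5 = 36.5086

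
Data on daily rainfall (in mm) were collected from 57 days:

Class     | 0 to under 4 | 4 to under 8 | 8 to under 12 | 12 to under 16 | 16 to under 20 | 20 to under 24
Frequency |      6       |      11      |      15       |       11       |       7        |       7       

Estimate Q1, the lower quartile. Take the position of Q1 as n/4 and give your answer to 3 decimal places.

7.000

Cumulative frequencies: 6, 17, 32, 43, 50, 57
n = 57; position = n/4 = 14.25.
This falls in the class 4 to under 8: L = 4, F = 6, f = 11, h = 4.
Lower quartile ≈ 4 + ((14.25 − 6) / 11) × 4 = 7.0000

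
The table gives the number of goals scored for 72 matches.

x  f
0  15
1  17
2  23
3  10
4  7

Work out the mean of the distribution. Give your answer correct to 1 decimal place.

Values: 0, 1, 2, 3, 4
Σfx = 15×0 + 17×1 + 23×2 + 10×3 + 7×4 = 121
n = Σf = 72
Mean = 121 / 72 = 1.6806

1.7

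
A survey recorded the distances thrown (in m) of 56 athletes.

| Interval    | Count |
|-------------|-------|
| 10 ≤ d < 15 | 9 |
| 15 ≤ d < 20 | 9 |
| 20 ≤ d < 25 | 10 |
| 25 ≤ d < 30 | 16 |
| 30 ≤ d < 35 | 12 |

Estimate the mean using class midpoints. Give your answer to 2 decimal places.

Midpoints: 12.5, 17.5, 22.5, 27.5, 32.5
Σfm = 9×12.5 + 9×17.5 + 10×22.5 + 16×27.5 + 12×32.5 = 1325
n = Σf = 56
Mean = 1325 / 56 = 23.6607

23.66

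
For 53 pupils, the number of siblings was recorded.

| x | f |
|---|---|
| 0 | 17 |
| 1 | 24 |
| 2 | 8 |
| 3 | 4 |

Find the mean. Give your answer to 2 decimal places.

0.98

Values: 0, 1, 2, 3
Σfx = 17×0 + 24×1 + 8×2 + 4×3 = 52
n = Σf = 53
Mean = 52 / 53 = 0.9811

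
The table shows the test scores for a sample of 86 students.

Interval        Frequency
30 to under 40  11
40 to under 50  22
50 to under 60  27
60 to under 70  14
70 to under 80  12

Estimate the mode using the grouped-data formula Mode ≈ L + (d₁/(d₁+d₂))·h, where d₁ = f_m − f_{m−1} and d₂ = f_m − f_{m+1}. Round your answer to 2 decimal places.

52.78

Modal class: 50 to under 60 (highest frequency 27).
d₁ = 27 − 22 = 5, d₂ = 27 − 14 = 13
Mode ≈ 50 + (5/(5+13)) × 10 = 50 + 2.7778 = 52.7778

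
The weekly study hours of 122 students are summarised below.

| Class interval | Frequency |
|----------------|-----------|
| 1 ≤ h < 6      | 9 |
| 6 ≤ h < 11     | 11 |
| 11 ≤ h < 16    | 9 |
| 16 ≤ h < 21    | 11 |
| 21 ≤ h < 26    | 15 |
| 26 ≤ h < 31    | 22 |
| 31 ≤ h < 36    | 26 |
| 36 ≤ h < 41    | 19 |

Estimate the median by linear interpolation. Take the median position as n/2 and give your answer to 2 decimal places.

Cumulative frequencies: 9, 20, 29, 40, 55, 77, 103, 122
n = 122; position = n/2 = 61.
This falls in the class 26 ≤ h < 31: L = 26, F = 55, f = 22, h = 5.
Median ≈ 26 + ((61 − 55) / 22) × 5 = 27.3636

27.36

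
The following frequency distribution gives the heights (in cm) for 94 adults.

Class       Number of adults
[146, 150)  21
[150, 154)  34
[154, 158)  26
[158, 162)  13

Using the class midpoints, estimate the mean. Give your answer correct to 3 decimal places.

Midpoints: 148, 152, 156, 160
Σfm = 21×148 + 34×152 + 26×156 + 13×160 = 14412
n = Σf = 94
Mean = 14412 / 94 = 153.3191

153.319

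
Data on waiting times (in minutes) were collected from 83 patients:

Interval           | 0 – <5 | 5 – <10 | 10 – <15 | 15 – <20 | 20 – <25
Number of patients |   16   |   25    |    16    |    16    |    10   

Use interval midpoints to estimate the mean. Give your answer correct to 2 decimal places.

11.23

Midpoints: 2.5, 7.5, 12.5, 17.5, 22.5
Σfm = 16×2.5 + 25×7.5 + 16×12.5 + 16×17.5 + 10×22.5 = 932.5
n = Σf = 83
Mean = 932.5 / 83 = 11.2349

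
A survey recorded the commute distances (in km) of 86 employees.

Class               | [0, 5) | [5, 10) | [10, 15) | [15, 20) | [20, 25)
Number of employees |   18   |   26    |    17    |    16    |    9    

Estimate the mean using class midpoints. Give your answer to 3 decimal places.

10.872

Midpoints: 2.5, 7.5, 12.5, 17.5, 22.5
Σfm = 18×2.5 + 26×7.5 + 17×12.5 + 16×17.5 + 9×22.5 = 935
n = Σf = 86
Mean = 935 / 86 = 10.8721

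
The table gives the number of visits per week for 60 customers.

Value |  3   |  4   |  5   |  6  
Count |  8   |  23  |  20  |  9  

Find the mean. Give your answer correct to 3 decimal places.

Values: 3, 4, 5, 6
Σfx = 8×3 + 23×4 + 20×5 + 9×6 = 270
n = Σf = 60
Mean = 270 / 60 = 4.5000

4.500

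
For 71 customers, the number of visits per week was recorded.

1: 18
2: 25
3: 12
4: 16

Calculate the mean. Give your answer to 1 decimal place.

2.4

Values: 1, 2, 3, 4
Σfx = 18×1 + 25×2 + 12×3 + 16×4 = 168
n = Σf = 71
Mean = 168 / 71 = 2.3662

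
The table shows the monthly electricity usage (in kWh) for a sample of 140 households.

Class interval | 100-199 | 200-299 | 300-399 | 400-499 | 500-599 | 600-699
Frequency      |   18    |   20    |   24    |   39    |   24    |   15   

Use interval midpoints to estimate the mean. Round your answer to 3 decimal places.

Midpoints: 149.5, 249.5, 349.5, 449.5, 549.5, 649.5
Σfm = 18×149.5 + 20×249.5 + 24×349.5 + 39×449.5 + 24×549.5 + 15×649.5 = 56530
n = Σf = 140
Mean = 56530 / 140 = 403.7857

403.786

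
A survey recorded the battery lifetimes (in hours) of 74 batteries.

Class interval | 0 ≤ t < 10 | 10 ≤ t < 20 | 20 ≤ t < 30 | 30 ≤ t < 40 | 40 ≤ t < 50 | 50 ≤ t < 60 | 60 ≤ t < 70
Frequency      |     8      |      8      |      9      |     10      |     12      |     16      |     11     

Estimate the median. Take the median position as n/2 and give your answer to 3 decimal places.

41.667

Cumulative frequencies: 8, 16, 25, 35, 47, 63, 74
n = 74; position = n/2 = 37.
This falls in the class 40 ≤ t < 50: L = 40, F = 35, f = 12, h = 10.
Median ≈ 40 + ((37 − 35) / 12) × 10 = 41.6667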